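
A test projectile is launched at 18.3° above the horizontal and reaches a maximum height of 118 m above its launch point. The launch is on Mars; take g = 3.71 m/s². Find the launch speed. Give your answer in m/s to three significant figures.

94.2 m/s

At the peak v_y = 0, so v_y0 = √(2gH) = √(2 × 3.71 × 118) = 29.59 m/s.
v_y0 = v₀ sin θ ⇒ v₀ = 29.59 / sin 18.3° = 94.24 m/s.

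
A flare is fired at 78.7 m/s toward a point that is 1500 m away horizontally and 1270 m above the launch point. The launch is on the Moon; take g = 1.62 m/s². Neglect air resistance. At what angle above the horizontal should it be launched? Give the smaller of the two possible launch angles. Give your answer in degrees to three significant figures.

55.6°

Trajectory: y = x tanθ − g x² (1 + tan²θ)/(2v₀²). With x = 1500, y = 1270, v₀ = 78.7, g = 1.62:
294.3 tan²θ − 1500 tanθ + (1564) = 0.
tanθ = [1500 ± √(1500² − 4 × 294.3 × (1564))] / (2 × 294.3) = (1500 ± 639.4) / 588.5, giving tanθ = 1.462 or 3.635.
θ = 55.63° or 74.62°; the smaller is 55.63°.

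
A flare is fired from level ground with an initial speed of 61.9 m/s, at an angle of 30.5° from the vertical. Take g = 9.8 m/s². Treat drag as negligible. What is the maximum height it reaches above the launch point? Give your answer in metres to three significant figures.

145 m

Resolve: vₓ = 61.90 sin 30.5° = 31.42 m/s and v_y0 = 61.90 cos 30.5° = 53.33 m/s.
Peak height H = v_y0² / (2g) = 2844.6 / 19.60 = 145.1 m.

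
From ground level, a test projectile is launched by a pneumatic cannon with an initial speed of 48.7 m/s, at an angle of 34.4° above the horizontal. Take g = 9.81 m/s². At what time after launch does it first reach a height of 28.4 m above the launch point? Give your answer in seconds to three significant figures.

1.36 s

Resolve: vₓ = 48.70 cos 34.4° = 40.18 m/s and v_y0 = 48.70 sin 34.4° = 27.51 m/s.
Height y(t) = 27.51 t − 4.905 t² = 28.4 gives 4.905 t² − 27.51 t + 28.4 = 0.
Quadratic formula: t = (27.51 ± √199.81) / 9.81 = (27.51 ± 14.14) / 9.81 → t = 1.364 s or 4.246 s.
The first (ascending) time is 1.364 s.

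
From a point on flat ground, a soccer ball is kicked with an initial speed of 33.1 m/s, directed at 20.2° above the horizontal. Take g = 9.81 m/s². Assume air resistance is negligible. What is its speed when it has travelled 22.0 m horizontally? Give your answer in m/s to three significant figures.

Resolve: vₓ = 33.10 cos 20.2° = 31.06 m/s and v_y0 = 33.10 sin 20.2° = 11.43 m/s.
At x = 22.0 m, t = x/vₓ = 22.0/31.06 = 0.7082 s.
Vertical velocity there: v_y = v_y0 − g t = 11.43 − 9.81 × 0.7082 = 4.482 m/s.
Speed: √(vₓ² + v_y²) = √(31.06² + 4.482²) = 31.39 m/s.

31.4 m/s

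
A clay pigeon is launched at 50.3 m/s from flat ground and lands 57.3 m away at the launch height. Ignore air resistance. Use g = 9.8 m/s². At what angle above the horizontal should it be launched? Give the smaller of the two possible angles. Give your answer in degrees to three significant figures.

From R = (v₀²/g) sin 2θ: sin 2θ = 9.80 × 57.3 / 2530.1 = 0.2219.
2θ = 12.82° or 180° − 12.82° = 167.2°, so θ = 6.412° or 83.59°.
The smaller angle is 6.412°.

6.41°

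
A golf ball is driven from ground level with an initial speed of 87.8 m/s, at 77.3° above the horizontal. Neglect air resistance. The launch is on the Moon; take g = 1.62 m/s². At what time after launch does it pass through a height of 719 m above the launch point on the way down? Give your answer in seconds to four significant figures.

96.55 s

vₓ = 87.80 cos 77.3° = 19.30 m/s; v_y0 = 87.80 sin 77.3° = 85.65 m/s.
Set y = v_y0 t − ½ g t² = 719: 0.8100 t² − 85.65 t + 719 = 0.
Quadratic formula: t = (85.65 ± √5006.7) / 1.62 = (85.65 ± 70.76) / 1.62 → t = 9.194 s or 96.55 s.
The descending-branch root is 96.55 s.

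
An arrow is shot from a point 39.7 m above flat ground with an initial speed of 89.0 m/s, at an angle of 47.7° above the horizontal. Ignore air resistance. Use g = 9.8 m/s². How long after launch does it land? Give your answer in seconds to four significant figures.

Horizontal component vₓ = 89.00 cos 47.7° = 59.90 m/s; vertical v_y0 = 89.00 sin 47.7° = 65.83 m/s.
Vertical motion (up positive, ground at y = 0): 4.900 t² − (65.83) t − 39.7 = 0, so t = (65.83 + √(65.83² + 2·9.80·39.7)) / 9.80 = (65.83 + 71.49) / 9.80 = 14.01 s.

14.01 s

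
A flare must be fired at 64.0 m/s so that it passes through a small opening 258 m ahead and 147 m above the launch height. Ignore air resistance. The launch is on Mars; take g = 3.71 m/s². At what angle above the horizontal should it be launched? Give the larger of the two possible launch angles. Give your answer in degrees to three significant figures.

Trajectory: y = x tanθ − g x² (1 + tan²θ)/(2v₀²). With x = 258, y = 147, v₀ = 64.0, g = 3.71:
30.15 tan²θ − 258 tanθ + (177.1) = 0.
tanθ = [258 ± √(258² − 4 × 30.15 × (177.1))] / (2 × 30.15) = (258 ± 212.6) / 60.29, giving tanθ = 0.7528 or 7.806.
θ = 36.97° or 82.70°; the larger is 82.70°.

82.7°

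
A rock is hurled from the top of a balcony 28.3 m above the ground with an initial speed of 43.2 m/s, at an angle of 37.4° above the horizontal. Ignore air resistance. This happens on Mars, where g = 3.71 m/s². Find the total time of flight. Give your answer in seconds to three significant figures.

15.2 s

Components: vₓ = 43.20 cos 37.4° = 34.32 m/s, v_y0 = 43.20 sin 37.4° = 26.24 m/s.
Vertical motion (up positive, ground at y = 0): 1.855 t² − (26.24) t − 28.3 = 0, so t = (26.24 + √(26.24² + 2·3.71·28.3)) / 3.71 = (26.24 + 29.97) / 3.71 = 15.15 s.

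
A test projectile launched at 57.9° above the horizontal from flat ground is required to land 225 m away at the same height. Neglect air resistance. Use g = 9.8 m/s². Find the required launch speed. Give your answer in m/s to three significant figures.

Level-ground range: R = v₀² sin(2θ)/g, so v₀ = √(gR / sin 2θ).
v₀ = √(9.80 × 225 / sin 115.8°) = √(2205 / 0.9003) = √2449.1 = 49.49 m/s.

49.5 m/s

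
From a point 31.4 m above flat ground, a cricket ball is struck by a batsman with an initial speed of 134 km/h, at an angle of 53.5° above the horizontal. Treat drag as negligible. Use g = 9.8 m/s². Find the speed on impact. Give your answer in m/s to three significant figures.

Convert: 134 km/h = 134/3.6 = 37.22 m/s.
vₓ = 37.22 cos 53.5° = 22.14 m/s; v_y0 = 37.22 sin 53.5° = 29.92 m/s.
Vertical motion (up positive, ground at y = 0): 4.900 t² − (29.92) t − 31.4 = 0, so t = (29.92 + √(29.92² + 2·9.80·31.4)) / 9.80 = (29.92 + 38.87) / 9.80 = 7.019 s.
Vertical velocity at impact: v_y = v_y0 − g t = 29.92 − 9.80 × 7.019 = −38.87 m/s.
Speed: |v| = √(vₓ² + v_y²) = √(22.14² + 38.87²) = 44.73 m/s.

44.7 m/s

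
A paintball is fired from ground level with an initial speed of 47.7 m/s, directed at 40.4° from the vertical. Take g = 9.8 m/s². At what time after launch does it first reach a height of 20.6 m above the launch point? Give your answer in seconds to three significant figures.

Components: vₓ = 47.70 sin 40.4° = 30.92 m/s, v_y0 = 47.70 cos 40.4° = 36.33 m/s.
Require v_y0 t − ½ g t² = 20.6, i.e. 4.900 t² − 36.33 t + 20.6 = 0.
Quadratic formula: t = (36.33 ± √915.77) / 9.80 = (36.33 ± 30.26) / 9.80 → t = 0.6187 s or 6.795 s.
The first (ascending) time is 0.6187 s.

0.619 s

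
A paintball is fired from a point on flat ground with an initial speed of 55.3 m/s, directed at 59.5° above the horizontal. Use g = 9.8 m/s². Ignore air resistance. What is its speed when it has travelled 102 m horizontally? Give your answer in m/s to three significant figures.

Resolve: vₓ = 55.30 cos 59.5° = 28.07 m/s and v_y0 = 55.30 sin 59.5° = 47.65 m/s.
x = vₓ t ⇒ t = 102/28.07 = 3.634 s.
Vertical velocity there: v_y = v_y0 − g t = 47.65 − 9.80 × 3.634 = 12.03 m/s.
Speed: √(vₓ² + v_y²) = √(28.07² + 12.03²) = 30.54 m/s.

30.5 m/s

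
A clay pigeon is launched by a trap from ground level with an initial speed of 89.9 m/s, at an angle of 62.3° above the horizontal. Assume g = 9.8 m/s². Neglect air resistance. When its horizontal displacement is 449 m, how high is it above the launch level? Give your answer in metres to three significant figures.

290 m

Horizontal component vₓ = 89.90 cos 62.3° = 41.79 m/s; vertical v_y0 = 89.90 sin 62.3° = 79.60 m/s.
x = vₓ t ⇒ t = 449/41.79 = 10.74 s.
Height: y = v_y0 t − ½ g t² = 79.60 × 10.74 − 4.900 × 10.74² = 855.2 − 565.7 = 289.6 m.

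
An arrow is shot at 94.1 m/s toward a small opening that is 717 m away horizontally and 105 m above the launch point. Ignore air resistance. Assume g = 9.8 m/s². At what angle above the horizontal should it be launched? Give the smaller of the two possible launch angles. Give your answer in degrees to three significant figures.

38.4°

Trajectory: y = x tanθ − g x² (1 + tan²θ)/(2v₀²). With x = 717, y = 105, v₀ = 94.1, g = 9.80:
284.5 tan²θ − 717 tanθ + (389.5) = 0.
tanθ = [717 ± √(717² − 4 × 284.5 × (389.5))] / (2 × 284.5) = (717 ± 266.2) / 569.0, giving tanθ = 0.7922 or 1.728.
θ = 38.39° or 59.94°; the smaller is 38.39°.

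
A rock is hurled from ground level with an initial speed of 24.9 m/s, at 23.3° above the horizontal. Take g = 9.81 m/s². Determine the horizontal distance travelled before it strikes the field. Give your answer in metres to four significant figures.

vₓ = 24.90 cos 23.3° = 22.87 m/s; v_y0 = 24.90 sin 23.3° = 9.849 m/s.
Time aloft: T = 2 v_y0 / g = 2 × 9.849 / 9.81 = 2.008 s.
Range: R = vₓ T = 22.87 × 2.008 = 45.92 m.

45.92 m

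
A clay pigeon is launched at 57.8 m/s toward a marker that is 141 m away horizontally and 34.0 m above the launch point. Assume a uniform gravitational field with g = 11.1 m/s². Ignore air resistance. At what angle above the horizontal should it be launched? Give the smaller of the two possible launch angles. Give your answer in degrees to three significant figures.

Trajectory: y = x tanθ − g x² (1 + tan²θ)/(2v₀²). With x = 141, y = 34.0, v₀ = 57.8, g = 11.1:
33.03 tan²θ − 141 tanθ + (67.03) = 0.
tanθ = [141 ± √(141² − 4 × 33.03 × (67.03))] / (2 × 33.03) = (141 ± 105.0) / 66.05, giving tanθ = 0.5449 or 3.724.
θ = 28.59° or 74.97°; the smaller is 28.59°.

28.6°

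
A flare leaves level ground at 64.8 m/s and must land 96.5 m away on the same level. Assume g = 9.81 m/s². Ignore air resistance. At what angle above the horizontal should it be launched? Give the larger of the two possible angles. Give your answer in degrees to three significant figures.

83.5°

R = v₀² sin 2θ / g gives sin 2θ = gR/v₀² = 9.81·96.5/64.8² = 0.2254.
2θ = 13.03° or 180° − 13.03° = 167.0°, so θ = 6.515° or 83.49°.
The larger angle is 83.49°.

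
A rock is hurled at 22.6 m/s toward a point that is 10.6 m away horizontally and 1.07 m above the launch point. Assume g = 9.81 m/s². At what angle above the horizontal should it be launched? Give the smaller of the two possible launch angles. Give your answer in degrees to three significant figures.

Trajectory: y = x tanθ − g x² (1 + tan²θ)/(2v₀²). With x = 10.6, y = 1.07, v₀ = 22.6, g = 9.81:
1.079 tan²θ − 10.6 tanθ + (2.149) = 0.
tanθ = [10.6 ± √(10.6² − 4 × 1.079 × (2.149))] / (2 × 1.079) = (10.6 ± 10.15) / 2.158, giving tanθ = 0.2071 or 9.617.
θ = 11.70° or 84.06°; the smaller is 11.70°.

11.7°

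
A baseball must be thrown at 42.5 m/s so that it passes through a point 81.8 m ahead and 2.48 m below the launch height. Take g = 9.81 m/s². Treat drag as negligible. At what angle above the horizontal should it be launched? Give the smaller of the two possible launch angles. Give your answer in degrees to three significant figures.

Trajectory: y = x tanθ − g x² (1 + tan²θ)/(2v₀²). With x = 81.8, y = −2.48, v₀ = 42.5, g = 9.81:
18.17 tan²θ − 81.8 tanθ + (15.69) = 0.
tanθ = [81.8 ± √(81.8² − 4 × 18.17 × (15.69))] / (2 × 18.17) = (81.8 ± 74.50) / 36.34, giving tanθ = 0.2008 or 4.301.
θ = 11.35° or 76.91°; the smaller is 11.35°.

11.4°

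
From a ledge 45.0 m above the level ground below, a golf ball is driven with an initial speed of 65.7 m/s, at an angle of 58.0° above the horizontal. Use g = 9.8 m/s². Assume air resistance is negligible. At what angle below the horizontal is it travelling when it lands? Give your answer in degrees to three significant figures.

61.1°

Horizontal component vₓ = 65.70 cos 58.0° = 34.82 m/s; vertical v_y0 = 65.70 sin 58.0° = 55.72 m/s.
With up positive and y = 0 at the ground: y(t) = 45.0 + (55.72) t − 4.900 t². Setting y = 0 and taking the positive root: t = [55.72 + √(55.72² + 2·9.80·45.0)] / 9.80 = (55.72 + 63.14) / 9.80 = 12.13 s.
At impact: v_y = v_y0 − g t = −63.14 m/s; vₓ = 34.82 m/s.
Angle below horizontal: arctan(|v_y|/vₓ) = arctan(63.14/34.82) = 61.13°.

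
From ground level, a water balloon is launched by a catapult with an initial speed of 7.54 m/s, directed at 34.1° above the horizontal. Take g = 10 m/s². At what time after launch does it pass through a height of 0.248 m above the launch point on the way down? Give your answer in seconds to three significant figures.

vₓ = 7.540 cos 34.1° = 6.244 m/s; v_y0 = 7.540 sin 34.1° = 4.227 m/s.
Require v_y0 t − ½ g t² = 0.248, i.e. 5.000 t² − 4.227 t + 0.248 = 0.
Quadratic formula: t = (4.227 ± √12.909) / 10.0 = (4.227 ± 3.593) / 10.0 → t = 0.06343 s or 0.7820 s.
The descending-branch root is 0.7820 s.

0.782 s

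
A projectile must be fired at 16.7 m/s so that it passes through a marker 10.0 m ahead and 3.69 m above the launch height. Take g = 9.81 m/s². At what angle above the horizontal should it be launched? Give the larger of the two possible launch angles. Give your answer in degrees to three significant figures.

Trajectory: y = x tanθ − g x² (1 + tan²θ)/(2v₀²). With x = 10.0, y = 3.69, v₀ = 16.7, g = 9.81:
1.759 tan²θ − 10.0 tanθ + (5.449) = 0.
tanθ = [10.0 ± √(10.0² − 4 × 1.759 × (5.449))] / (2 × 1.759) = (10.0 ± 7.853) / 3.518, giving tanθ = 0.6104 or 5.075.
θ = 31.40° or 78.85°; the larger is 78.85°.

78.9°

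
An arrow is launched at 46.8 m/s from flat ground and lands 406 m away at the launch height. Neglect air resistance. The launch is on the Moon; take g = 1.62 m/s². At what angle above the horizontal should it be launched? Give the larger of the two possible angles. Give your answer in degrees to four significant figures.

Level-ground range R = v₀² sin(2θ)/g ⇒ sin(2θ) = gR/v₀² = 1.62 × 406 / 46.8² = 0.3003.
2θ = 17.48° or 180° − 17.48° = 162.5°, so θ = 8.738° or 81.26°.
The larger angle is 81.26°.

81.26°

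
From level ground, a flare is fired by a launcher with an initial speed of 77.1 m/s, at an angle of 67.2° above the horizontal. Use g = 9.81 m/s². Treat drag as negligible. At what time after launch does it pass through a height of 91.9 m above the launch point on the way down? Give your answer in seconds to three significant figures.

Horizontal component vₓ = 77.10 cos 67.2° = 29.88 m/s; vertical v_y0 = 77.10 sin 67.2° = 71.08 m/s.
Set y = v_y0 t − ½ g t² = 91.9: 4.905 t² − 71.08 t + 91.9 = 0.
t = [71.08 ± √(71.08² − 2·9.81·91.9)] / 9.81 = (71.08 ± 57.00) / 9.81, so t = 1.435 s or t = 13.06 s.
The descending-branch root is 13.06 s.

13.1 s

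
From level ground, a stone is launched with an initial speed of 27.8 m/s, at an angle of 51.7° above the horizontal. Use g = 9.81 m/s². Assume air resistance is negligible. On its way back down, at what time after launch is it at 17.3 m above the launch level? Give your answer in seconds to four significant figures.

Components: vₓ = 27.80 cos 51.7° = 17.23 m/s, v_y0 = 27.80 sin 51.7° = 21.82 m/s.
Require v_y0 t − ½ g t² = 17.3, i.e. 4.905 t² − 21.82 t + 17.3 = 0.
Quadratic formula: t = (21.82 ± √136.55) / 9.81 = (21.82 ± 11.69) / 9.81 → t = 1.033 s or 3.415 s.
The descending-branch root is 3.415 s.

3.415 s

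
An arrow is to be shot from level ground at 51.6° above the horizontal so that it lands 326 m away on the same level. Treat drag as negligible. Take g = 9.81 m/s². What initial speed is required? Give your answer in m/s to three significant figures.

57.3 m/s

Level-ground range: R = v₀² sin(2θ)/g, so v₀ = √(gR / sin 2θ).
v₀ = √(9.81 × 326 / sin 103.2°) = √(3198 / 0.9736) = √3284.8 = 57.31 m/s.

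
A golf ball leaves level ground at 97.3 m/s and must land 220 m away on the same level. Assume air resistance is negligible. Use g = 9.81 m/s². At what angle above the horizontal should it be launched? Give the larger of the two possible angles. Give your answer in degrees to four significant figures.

From R = (v₀²/g) sin 2θ: sin 2θ = 9.81 × 220 / 9467.3 = 0.2280.
2θ = 13.18° or 180° − 13.18° = 166.8°, so θ = 6.589° or 83.41°.
The larger angle is 83.41°.

83.41°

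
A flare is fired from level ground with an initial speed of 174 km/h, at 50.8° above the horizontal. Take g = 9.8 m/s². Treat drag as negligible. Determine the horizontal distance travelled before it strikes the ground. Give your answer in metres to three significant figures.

Convert: 174 km/h = 174/3.6 = 48.33 m/s.
Components: vₓ = 48.33 cos 50.8° = 30.55 m/s, v_y0 = 48.33 sin 50.8° = 37.46 m/s.
Time aloft: T = 2 v_y0 / g = 2 × 37.46 / 9.80 = 7.644 s.
Range: R = vₓ T = 30.55 × 7.644 = 233.5 m.

234 m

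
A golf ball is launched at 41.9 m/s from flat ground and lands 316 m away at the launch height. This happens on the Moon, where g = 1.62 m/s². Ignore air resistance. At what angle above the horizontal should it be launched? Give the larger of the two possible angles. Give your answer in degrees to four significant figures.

81.52°

Level-ground range R = v₀² sin(2θ)/g ⇒ sin(2θ) = gR/v₀² = 1.62 × 316 / 41.9² = 0.2916.
2θ = 16.95° or 180° − 16.95° = 163.0°, so θ = 8.477° or 81.52°.
The larger angle is 81.52°.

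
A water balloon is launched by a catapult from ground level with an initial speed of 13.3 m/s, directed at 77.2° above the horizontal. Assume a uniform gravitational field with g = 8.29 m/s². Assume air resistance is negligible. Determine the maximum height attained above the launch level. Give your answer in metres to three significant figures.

vₓ = 13.30 cos 77.2° = 2.947 m/s; v_y0 = 13.30 sin 77.2° = 12.97 m/s.
Peak height H = v_y0² / (2g) = 168.21 / 16.58 = 10.15 m.

10.1 m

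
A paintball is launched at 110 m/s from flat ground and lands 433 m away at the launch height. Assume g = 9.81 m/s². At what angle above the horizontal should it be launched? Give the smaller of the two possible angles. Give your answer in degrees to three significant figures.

Level-ground range R = v₀² sin(2θ)/g ⇒ sin(2θ) = gR/v₀² = 9.81 × 433 / 110² = 0.3511.
2θ = 20.55° or 180° − 20.55° = 159.4°, so θ = 10.28° or 79.72°.
The smaller angle is 10.28°.

10.3°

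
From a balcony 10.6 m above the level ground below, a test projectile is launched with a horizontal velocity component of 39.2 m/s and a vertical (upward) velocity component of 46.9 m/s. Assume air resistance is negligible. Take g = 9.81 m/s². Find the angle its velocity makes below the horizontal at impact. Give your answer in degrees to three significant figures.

With up positive and y = 0 at the ground: y(t) = 10.6 + (46.90) t − 4.905 t². Setting y = 0 and taking the positive root: t = [46.90 + √(46.90² + 2·9.81·10.6)] / 9.81 = (46.90 + 49.07) / 9.81 = 9.783 s.
At impact: v_y = v_y0 − g t = −49.07 m/s; vₓ = 39.20 m/s.
Angle below horizontal: arctan(|v_y|/vₓ) = arctan(49.07/39.20) = 51.38°.

51.4°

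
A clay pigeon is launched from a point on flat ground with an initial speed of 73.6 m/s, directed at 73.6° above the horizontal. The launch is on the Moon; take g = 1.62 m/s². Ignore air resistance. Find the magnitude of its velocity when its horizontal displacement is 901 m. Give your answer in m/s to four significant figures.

Horizontal component vₓ = 73.60 cos 73.6° = 20.78 m/s; vertical v_y0 = 73.60 sin 73.6° = 70.61 m/s.
Time to reach x = 901 m: t = x/vₓ = 901/20.78 = 43.36 s.
Vertical velocity there: v_y = v_y0 − g t = 70.61 − 1.62 × 43.36 = 0.3650 m/s.
Speed: √(vₓ² + v_y²) = √(20.78² + 0.3650²) = 20.78 m/s.

20.78 m/s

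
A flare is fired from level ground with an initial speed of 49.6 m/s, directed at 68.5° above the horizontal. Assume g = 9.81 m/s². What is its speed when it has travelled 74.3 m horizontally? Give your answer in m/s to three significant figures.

vₓ = 49.60 cos 68.5° = 18.18 m/s; v_y0 = 49.60 sin 68.5° = 46.15 m/s.
Time to reach x = 74.3 m: t = x/vₓ = 74.3/18.18 = 4.087 s.
Vertical velocity there: v_y = v_y0 − g t = 46.15 − 9.81 × 4.087 = 6.053 m/s.
Speed: √(vₓ² + v_y²) = √(18.18² + 6.053²) = 19.16 m/s.

19.2 m/s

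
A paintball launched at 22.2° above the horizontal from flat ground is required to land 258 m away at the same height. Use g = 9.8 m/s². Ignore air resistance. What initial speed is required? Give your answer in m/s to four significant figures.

Level-ground range: R = v₀² sin(2θ)/g, so v₀ = √(gR / sin 2θ).
v₀ = √(9.80 × 258 / sin 44.40°) = √(2528 / 0.6997) = √3613.7 = 60.11 m/s.

60.11 m/s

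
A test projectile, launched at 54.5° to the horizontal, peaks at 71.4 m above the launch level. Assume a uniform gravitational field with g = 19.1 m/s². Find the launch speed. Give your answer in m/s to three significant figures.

At the peak v_y = 0, so v_y0 = √(2gH) = √(2 × 19.1 × 71.4) = 52.23 m/s.
v_y0 = v₀ sin θ ⇒ v₀ = 52.23 / sin 54.5° = 64.15 m/s.

64.1 m/s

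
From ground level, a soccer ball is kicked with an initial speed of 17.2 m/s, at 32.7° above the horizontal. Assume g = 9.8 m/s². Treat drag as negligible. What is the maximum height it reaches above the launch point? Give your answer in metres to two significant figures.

Components: vₓ = 17.20 cos 32.7° = 14.47 m/s, v_y0 = 17.20 sin 32.7° = 9.292 m/s.
Peak height H = v_y0² / (2g) = 86.344 / 19.60 = 4.405 m.

4.4 m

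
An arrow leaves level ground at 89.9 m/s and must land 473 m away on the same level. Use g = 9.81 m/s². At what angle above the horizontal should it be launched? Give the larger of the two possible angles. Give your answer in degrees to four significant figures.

R = v₀² sin 2θ / g gives sin 2θ = gR/v₀² = 9.81·473/89.9² = 0.5741.
2θ = 35.04° or 180° − 35.04° = 145.0°, so θ = 17.52° or 72.48°.
The larger angle is 72.48°.

72.48°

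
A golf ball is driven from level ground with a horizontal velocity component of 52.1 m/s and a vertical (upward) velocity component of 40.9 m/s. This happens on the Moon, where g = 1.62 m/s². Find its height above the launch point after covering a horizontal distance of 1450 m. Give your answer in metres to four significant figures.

510.9 m

At x = 1450 m, t = x/vₓ = 1450/52.10 = 27.83 s.
Height: y = v_y0 t − ½ g t² = 40.90 × 27.83 − 0.8100 × 27.83² = 1138 − 627.4 = 510.9 m.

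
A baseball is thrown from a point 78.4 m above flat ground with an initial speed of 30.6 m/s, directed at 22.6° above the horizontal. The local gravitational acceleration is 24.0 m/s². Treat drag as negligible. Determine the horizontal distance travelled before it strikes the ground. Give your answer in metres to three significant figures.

Horizontal component vₓ = 30.60 cos 22.6° = 28.25 m/s; vertical v_y0 = 30.60 sin 22.6° = 11.76 m/s.
The projectile lands when y = 78.4 + (11.76) t − ½·24.0·t² = 0. Positive root: t = (11.76 + √(11.76² + 2·24.0·78.4)) / 24.0 = (11.76 + 62.46) / 24.0 = 3.093 s.
Horizontal distance: R = vₓ t = 28.25 × 3.093 = 87.37 m.

87.4 m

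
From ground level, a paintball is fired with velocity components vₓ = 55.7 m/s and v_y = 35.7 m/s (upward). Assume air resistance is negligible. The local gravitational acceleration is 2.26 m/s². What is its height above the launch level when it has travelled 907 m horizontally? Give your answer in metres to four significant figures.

x = vₓ t ⇒ t = 907/55.70 = 16.28 s.
Height: y = v_y0 t − ½ g t² = 35.70 × 16.28 − 1.130 × 16.28² = 581.3 − 299.6 = 281.7 m.

281.7 m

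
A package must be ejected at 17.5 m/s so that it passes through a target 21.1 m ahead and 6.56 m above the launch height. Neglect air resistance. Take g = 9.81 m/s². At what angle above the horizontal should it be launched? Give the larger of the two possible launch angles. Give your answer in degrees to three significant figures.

63.4°

Trajectory: y = x tanθ − g x² (1 + tan²θ)/(2v₀²). With x = 21.1, y = 6.56, v₀ = 17.5, g = 9.81:
7.131 tan²θ − 21.1 tanθ + (13.69) = 0.
tanθ = [21.1 ± √(21.1² − 4 × 7.131 × (13.69))] / (2 × 7.131) = (21.1 ± 7.397) / 14.26, giving tanθ = 0.9608 or 1.998.
θ = 43.86° or 63.41°; the larger is 63.41°.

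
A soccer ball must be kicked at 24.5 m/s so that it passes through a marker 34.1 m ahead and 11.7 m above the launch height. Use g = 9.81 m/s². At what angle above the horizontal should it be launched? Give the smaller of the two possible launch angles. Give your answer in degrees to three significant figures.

38.7°

Trajectory: y = x tanθ − g x² (1 + tan²θ)/(2v₀²). With x = 34.1, y = 11.7, v₀ = 24.5, g = 9.81:
9.502 tan²θ − 34.1 tanθ + (21.20) = 0.
tanθ = [34.1 ± √(34.1² − 4 × 9.502 × (21.20))] / (2 × 9.502) = (34.1 ± 18.89) / 19.00, giving tanθ = 0.8002 or 2.789.
θ = 38.67° or 70.27°; the smaller is 38.67°.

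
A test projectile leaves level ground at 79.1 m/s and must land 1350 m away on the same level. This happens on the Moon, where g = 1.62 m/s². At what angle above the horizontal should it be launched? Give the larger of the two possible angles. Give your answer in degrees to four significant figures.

79.77°

R = v₀² sin 2θ / g gives sin 2θ = gR/v₀² = 1.62·1350/79.1² = 0.3495.
2θ = 20.46° or 180° − 20.46° = 159.5°, so θ = 10.23° or 79.77°.
The larger angle is 79.77°.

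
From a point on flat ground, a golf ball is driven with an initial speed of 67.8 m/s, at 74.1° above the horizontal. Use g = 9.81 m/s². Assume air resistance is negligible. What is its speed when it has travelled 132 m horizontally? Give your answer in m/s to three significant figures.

Resolve: vₓ = 67.80 cos 74.1° = 18.57 m/s and v_y0 = 67.80 sin 74.1° = 65.21 m/s.
At x = 132 m, t = x/vₓ = 132/18.57 = 7.107 s.
Vertical velocity there: v_y = v_y0 − g t = 65.21 − 9.81 × 7.107 = −4.509 m/s.
Speed: √(vₓ² + v_y²) = √(18.57² + 4.509²) = 19.11 m/s.

19.1 m/s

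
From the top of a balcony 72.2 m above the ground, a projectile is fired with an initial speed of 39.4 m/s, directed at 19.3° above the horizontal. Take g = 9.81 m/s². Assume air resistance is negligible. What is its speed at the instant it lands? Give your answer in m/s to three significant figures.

54.5 m/s

vₓ = 39.40 cos 19.3° = 37.19 m/s; v_y0 = 39.40 sin 19.3° = 13.02 m/s.
Vertical motion (up positive, ground at y = 0): 4.905 t² − (13.02) t − 72.2 = 0, so t = (13.02 + √(13.02² + 2·9.81·72.2)) / 9.81 = (13.02 + 39.83) / 9.81 = 5.387 s.
Vertical velocity at impact: v_y = v_y0 − g t = 13.02 − 9.81 × 5.387 = −39.83 m/s.
Speed: |v| = √(vₓ² + v_y²) = √(37.19² + 39.83²) = 54.49 m/s.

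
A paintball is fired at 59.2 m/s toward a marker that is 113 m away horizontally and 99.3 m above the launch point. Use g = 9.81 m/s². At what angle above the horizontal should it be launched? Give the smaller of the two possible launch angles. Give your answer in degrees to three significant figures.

Trajectory: y = x tanθ − g x² (1 + tan²θ)/(2v₀²). With x = 113, y = 99.3, v₀ = 59.2, g = 9.81:
17.87 tan²θ − 113 tanθ + (117.2) = 0.
tanθ = [113 ± √(113² − 4 × 17.87 × (117.2))] / (2 × 17.87) = (113 ± 66.28) / 35.74, giving tanθ = 1.307 or 5.016.
θ = 52.58° or 78.73°; the smaller is 52.58°.

52.6°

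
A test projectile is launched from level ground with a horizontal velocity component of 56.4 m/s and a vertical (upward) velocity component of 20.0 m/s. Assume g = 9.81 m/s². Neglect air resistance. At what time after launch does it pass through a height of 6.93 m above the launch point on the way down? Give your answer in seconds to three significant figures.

3.70 s

Height y(t) = 20.00 t − 4.905 t² = 6.93 gives 4.905 t² − 20.00 t + 6.93 = 0.
t = [20.00 ± √(20.00² − 2·9.81·6.93)] / 9.81 = (20.00 ± 16.25) / 9.81, so t = 0.3824 s or t = 3.695 s.
The descending-branch root is 3.695 s.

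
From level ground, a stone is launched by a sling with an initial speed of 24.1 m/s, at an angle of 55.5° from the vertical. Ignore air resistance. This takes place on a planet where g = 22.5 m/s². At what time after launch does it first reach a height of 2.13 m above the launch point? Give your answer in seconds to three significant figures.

Resolve: vₓ = 24.10 sin 55.5° = 19.86 m/s and v_y0 = 24.10 cos 55.5° = 13.65 m/s.
Require v_y0 t − ½ g t² = 2.13, i.e. 11.25 t² − 13.65 t + 2.13 = 0.
t = [13.65 ± √(13.65² − 2·22.5·2.13)] / 22.5 = (13.65 ± 9.512) / 22.5, so t = 0.1839 s or t = 1.029 s.
The first (ascending) time is 0.1839 s.

0.184 s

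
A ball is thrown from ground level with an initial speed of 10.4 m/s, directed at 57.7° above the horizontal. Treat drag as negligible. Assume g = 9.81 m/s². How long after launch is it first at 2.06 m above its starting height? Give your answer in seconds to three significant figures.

0.277 s

Components: vₓ = 10.40 cos 57.7° = 5.557 m/s, v_y0 = 10.40 sin 57.7° = 8.791 m/s.
Require v_y0 t − ½ g t² = 2.06, i.e. 4.905 t² − 8.791 t + 2.06 = 0.
Quadratic formula: t = (8.791 ± √36.860) / 9.81 = (8.791 ± 6.071) / 9.81 → t = 0.2772 s or 1.515 s.
The first (ascending) time is 0.2772 s.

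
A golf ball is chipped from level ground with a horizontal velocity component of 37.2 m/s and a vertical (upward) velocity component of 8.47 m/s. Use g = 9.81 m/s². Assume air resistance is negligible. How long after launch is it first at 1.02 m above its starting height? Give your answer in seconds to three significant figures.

0.130 s

Height y(t) = 8.470 t − 4.905 t² = 1.02 gives 4.905 t² − 8.470 t + 1.02 = 0.
t = [8.470 ± √(8.470² − 2·9.81·1.02)] / 9.81 = (8.470 ± 7.192) / 9.81, so t = 0.1302 s or t = 1.597 s.
The first (ascending) time is 0.1302 s.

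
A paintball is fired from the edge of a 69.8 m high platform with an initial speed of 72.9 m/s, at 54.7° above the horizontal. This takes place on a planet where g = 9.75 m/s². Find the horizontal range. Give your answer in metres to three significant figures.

Resolve: vₓ = 72.90 cos 54.7° = 42.13 m/s and v_y0 = 72.90 sin 54.7° = 59.50 m/s.
With up positive and y = 0 at the ground: y(t) = 69.8 + (59.50) t − 4.875 t². Setting y = 0 and taking the positive root: t = [59.50 + √(59.50² + 2·9.75·69.8)] / 9.75 = (59.50 + 70.01) / 9.75 = 13.28 s.
Horizontal distance: R = vₓ t = 42.13 × 13.28 = 559.5 m.

560 m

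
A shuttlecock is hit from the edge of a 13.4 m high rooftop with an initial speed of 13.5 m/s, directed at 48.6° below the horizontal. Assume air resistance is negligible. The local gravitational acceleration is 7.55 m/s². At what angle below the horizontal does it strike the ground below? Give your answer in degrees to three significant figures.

Resolve: vₓ = 13.50 cos 48.6° = 8.928 m/s and v_y0 = −10.13 m/s (downward).
The projectile lands when y = 13.4 + (−10.13) t − ½·7.55·t² = 0. Positive root: t = (−10.13 + √(10.13² + 2·7.55·13.4)) / 7.55 = (−10.13 + 17.46) / 7.55 = 0.9715 s.
At impact: v_y = v_y0 − g t = −17.46 m/s; vₓ = 8.928 m/s.
Angle below horizontal: arctan(|v_y|/vₓ) = arctan(17.46/8.928) = 62.92°.

62.9°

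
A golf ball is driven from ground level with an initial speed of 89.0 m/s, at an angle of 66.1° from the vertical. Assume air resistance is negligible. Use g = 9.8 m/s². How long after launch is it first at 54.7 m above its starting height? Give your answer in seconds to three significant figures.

2.14 s

Horizontal component vₓ = 89.00 sin 66.1° = 81.37 m/s; vertical v_y0 = 89.00 cos 66.1° = 36.06 m/s.
Height y(t) = 36.06 t − 4.900 t² = 54.7 gives 4.900 t² − 36.06 t + 54.7 = 0.
t = [36.06 ± √(36.06² − 2·9.80·54.7)] / 9.80 = (36.06 ± 15.10) / 9.80, so t = 2.138 s or t = 5.220 s.
The first (ascending) time is 2.138 s.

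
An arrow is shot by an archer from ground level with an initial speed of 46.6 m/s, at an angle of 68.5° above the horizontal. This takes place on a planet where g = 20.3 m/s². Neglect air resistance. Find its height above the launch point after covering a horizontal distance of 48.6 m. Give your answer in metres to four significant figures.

vₓ = 46.60 cos 68.5° = 17.08 m/s; v_y0 = 46.60 sin 68.5° = 43.36 m/s.
At x = 48.6 m, t = x/vₓ = 48.6/17.08 = 2.846 s.
Height: y = v_y0 t − ½ g t² = 43.36 × 2.846 − 10.15 × 2.846² = 123.4 − 82.19 = 41.19 m.

41.19 m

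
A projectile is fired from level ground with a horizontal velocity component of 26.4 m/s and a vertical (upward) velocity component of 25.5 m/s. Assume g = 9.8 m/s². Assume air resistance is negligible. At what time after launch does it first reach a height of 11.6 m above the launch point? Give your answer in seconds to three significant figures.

0.504 s

Require v_y0 t − ½ g t² = 11.6, i.e. 4.900 t² − 25.50 t + 11.6 = 0.
Quadratic formula: t = (25.50 ± √422.89) / 9.80 = (25.50 ± 20.56) / 9.80 → t = 0.5036 s or 4.700 s.
The first (ascending) time is 0.5036 s.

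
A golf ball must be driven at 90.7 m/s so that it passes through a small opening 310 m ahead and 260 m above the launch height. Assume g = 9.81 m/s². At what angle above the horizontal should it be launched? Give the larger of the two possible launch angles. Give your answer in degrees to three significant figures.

76.1°

Trajectory: y = x tanθ − g x² (1 + tan²θ)/(2v₀²). With x = 310, y = 260, v₀ = 90.7, g = 9.81:
57.30 tan²θ − 310 tanθ + (317.3) = 0.
tanθ = [310 ± √(310² − 4 × 57.30 × (317.3))] / (2 × 57.30) = (310 ± 152.9) / 114.6, giving tanθ = 1.371 or 4.039.
θ = 53.89° or 76.09°; the larger is 76.09°.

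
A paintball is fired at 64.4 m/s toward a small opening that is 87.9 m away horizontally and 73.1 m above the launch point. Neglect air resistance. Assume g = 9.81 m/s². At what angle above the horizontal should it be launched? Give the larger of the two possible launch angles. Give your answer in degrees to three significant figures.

83.3°

Trajectory: y = x tanθ − g x² (1 + tan²θ)/(2v₀²). With x = 87.9, y = 73.1, v₀ = 64.4, g = 9.81:
9.138 tan²θ − 87.9 tanθ + (82.24) = 0.
tanθ = [87.9 ± √(87.9² − 4 × 9.138 × (82.24))] / (2 × 9.138) = (87.9 ± 68.71) / 18.28, giving tanθ = 1.050 or 8.569.
θ = 46.40° or 83.34°; the larger is 83.34°.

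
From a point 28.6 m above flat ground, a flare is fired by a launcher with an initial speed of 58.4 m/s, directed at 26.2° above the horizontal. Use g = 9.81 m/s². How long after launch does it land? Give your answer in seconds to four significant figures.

6.197 s

vₓ = 58.40 cos 26.2° = 52.40 m/s; v_y0 = 58.40 sin 26.2° = 25.78 m/s.
Vertical motion (up positive, ground at y = 0): 4.905 t² − (25.78) t − 28.6 = 0, so t = (25.78 + √(25.78² + 2·9.81·28.6)) / 9.81 = (25.78 + 35.01) / 9.81 = 6.197 s.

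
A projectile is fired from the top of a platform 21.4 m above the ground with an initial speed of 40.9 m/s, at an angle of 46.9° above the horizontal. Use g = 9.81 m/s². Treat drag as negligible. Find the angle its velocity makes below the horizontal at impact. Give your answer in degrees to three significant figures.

52.3°

Resolve: vₓ = 40.90 cos 46.9° = 27.95 m/s and v_y0 = 40.90 sin 46.9° = 29.86 m/s.
Vertical motion (up positive, ground at y = 0): 4.905 t² − (29.86) t − 21.4 = 0, so t = (29.86 + √(29.86² + 2·9.81·21.4)) / 9.81 = (29.86 + 36.22) / 9.81 = 6.736 s.
At impact: v_y = v_y0 − g t = −36.22 m/s; vₓ = 27.95 m/s.
Angle below horizontal: arctan(|v_y|/vₓ) = arctan(36.22/27.95) = 52.35°.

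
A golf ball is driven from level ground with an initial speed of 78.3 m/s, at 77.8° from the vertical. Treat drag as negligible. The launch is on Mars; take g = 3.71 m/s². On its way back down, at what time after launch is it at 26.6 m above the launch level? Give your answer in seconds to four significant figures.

Resolve: vₓ = 78.30 sin 77.8° = 76.53 m/s and v_y0 = 78.30 cos 77.8° = 16.55 m/s.
Set y = v_y0 t − ½ g t² = 26.6: 1.855 t² − 16.55 t + 26.6 = 0.
t = [16.55 ± √(16.55² − 2·3.71·26.6)] / 3.71 = (16.55 ± 8.742) / 3.71, so t = 2.104 s or t = 6.816 s.
The descending-branch root is 6.816 s.

6.816 s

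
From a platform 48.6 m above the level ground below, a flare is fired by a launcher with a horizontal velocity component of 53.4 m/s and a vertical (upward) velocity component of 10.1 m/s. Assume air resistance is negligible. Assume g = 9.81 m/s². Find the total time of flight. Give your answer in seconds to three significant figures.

4.34 s

Vertical motion (up positive, ground at y = 0): 4.905 t² − (10.10) t − 48.6 = 0, so t = (10.10 + √(10.10² + 2·9.81·48.6)) / 9.81 = (10.10 + 32.49) / 9.81 = 4.341 s.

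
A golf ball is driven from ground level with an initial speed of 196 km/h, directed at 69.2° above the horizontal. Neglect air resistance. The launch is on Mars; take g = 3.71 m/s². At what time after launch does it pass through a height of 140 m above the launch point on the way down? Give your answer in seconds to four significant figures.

Convert: 196 km/h = 196/3.6 = 54.44 m/s.
vₓ = 54.44 cos 69.2° = 19.33 m/s; v_y0 = 54.44 sin 69.2° = 50.90 m/s.
Set y = v_y0 t − ½ g t² = 140: 1.855 t² − 50.90 t + 140 = 0.
Quadratic formula: t = (50.90 ± √1551.6) / 3.71 = (50.90 ± 39.39) / 3.71 → t = 3.101 s or 24.34 s.
The descending-branch root is 24.34 s.

24.34 s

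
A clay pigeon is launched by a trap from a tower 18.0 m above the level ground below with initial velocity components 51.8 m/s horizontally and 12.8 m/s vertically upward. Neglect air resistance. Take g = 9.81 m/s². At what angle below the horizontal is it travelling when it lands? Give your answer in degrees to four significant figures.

The projectile lands when y = 18.0 + (12.80) t − ½·9.81·t² = 0. Positive root: t = (12.80 + √(12.80² + 2·9.81·18.0)) / 9.81 = (12.80 + 22.74) / 9.81 = 3.623 s.
At impact: v_y = v_y0 − g t = −22.74 m/s; vₓ = 51.80 m/s.
Angle below horizontal: arctan(|v_y|/vₓ) = arctan(22.74/51.80) = 23.70°.

23.70°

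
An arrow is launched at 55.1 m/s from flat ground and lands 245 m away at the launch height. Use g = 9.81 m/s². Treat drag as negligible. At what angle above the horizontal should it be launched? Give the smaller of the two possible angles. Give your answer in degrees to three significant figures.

26.2°

Level-ground range R = v₀² sin(2θ)/g ⇒ sin(2θ) = gR/v₀² = 9.81 × 245 / 55.1² = 0.7916.
2θ = 52.34° or 180° − 52.34° = 127.7°, so θ = 26.17° or 63.83°.
The smaller angle is 26.17°.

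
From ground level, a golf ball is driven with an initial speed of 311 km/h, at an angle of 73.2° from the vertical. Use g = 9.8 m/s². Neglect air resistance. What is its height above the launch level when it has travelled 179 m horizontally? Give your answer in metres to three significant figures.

31.1 m

Convert: 311 km/h = 311/3.6 = 86.39 m/s.
Components: vₓ = 86.39 sin 73.2° = 82.70 m/s, v_y0 = 86.39 cos 73.2° = 24.97 m/s.
At x = 179 m, t = x/vₓ = 179/82.70 = 2.164 s.
Height: y = v_y0 t − ½ g t² = 24.97 × 2.164 − 4.900 × 2.164² = 54.04 − 22.95 = 31.09 m.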